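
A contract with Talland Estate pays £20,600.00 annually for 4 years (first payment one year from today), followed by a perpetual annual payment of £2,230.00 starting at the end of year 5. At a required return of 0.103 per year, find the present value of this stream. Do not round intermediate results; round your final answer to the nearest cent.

£79504.76

PV of 4-year annuity: £20,600.00 × [1 − (1+0.103)^−4] / 0.103 = 64877.41473
Perpetuity value at year 4: £2,230.00 / 0.103 = 21650.48544
PV of perpetuity: 21650.48544 / (1+0.103)^4 = 14627.34782
Total PV = 64877.41473 + 14627.34782 = 79504.76255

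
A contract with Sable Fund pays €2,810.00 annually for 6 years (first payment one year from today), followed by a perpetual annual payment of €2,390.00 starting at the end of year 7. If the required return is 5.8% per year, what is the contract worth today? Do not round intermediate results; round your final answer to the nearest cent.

€43285.21

PV of 6-year annuity: €2,810.00 × [1 − (1+0.058)^−6] / 0.058 = 13904.93643
Perpetuity value at year 6: €2,390.00 / 0.058 = 41206.89655
PV of perpetuity: 41206.89655 / (1+0.058)^6 = 29380.27802
Total PV = 13904.93643 + 29380.27802 = 43285.21445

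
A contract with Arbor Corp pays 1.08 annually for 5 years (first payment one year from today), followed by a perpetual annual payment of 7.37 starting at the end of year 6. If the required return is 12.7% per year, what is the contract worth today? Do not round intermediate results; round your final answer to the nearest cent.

PV of 5-year annuity: 1.08 × [1 − (1+0.127)^−5] / 0.127 = 3.82658
Perpetuity value at year 5: 7.37 / 0.127 = 58.03150
PV of perpetuity: 58.03150 / (1+0.127)^5 = 31.91863
Total PV = 3.82658 + 31.91863 = 35.74521

35.75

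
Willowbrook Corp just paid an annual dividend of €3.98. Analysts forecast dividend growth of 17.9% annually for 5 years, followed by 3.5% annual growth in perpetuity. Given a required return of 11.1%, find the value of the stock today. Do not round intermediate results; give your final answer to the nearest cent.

€96.81

D_1 = 4.69242
D_2 = 5.53236
D_3 = 6.52266
D_4 = 7.69021
D_5 = 9.06676
Terminal value at year 5: TV = D_5×(1+g_2)/(r−g_2) = 9.38410/0.076 = 123.47495
P_0 = D_1/(1+r)^1 + D_2/(1+r)^2 + D_3/(1+r)^3 + D_4/(1+r)^4 + D_5/(1+r)^5 + TV/(1+r)^5
    = 4.22360 + 4.48211 + 4.75644 + 5.04757 + 5.35651 + 72.94719 = 96.81342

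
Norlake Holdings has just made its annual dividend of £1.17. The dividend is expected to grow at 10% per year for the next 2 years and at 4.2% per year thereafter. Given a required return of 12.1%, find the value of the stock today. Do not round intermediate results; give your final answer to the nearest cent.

D_1 = 1.28700
D_2 = 1.41570
Terminal value at year 2: TV = D_2×(1+g_2)/(r−g_2) = 1.47516/0.079 = 18.67290
P_0 = D_1/(1+r)^1 + D_2/(1+r)^2 + TV/(1+r)^2
    = 1.14808 + 1.12657 + 14.85938 = 17.13403

£17.13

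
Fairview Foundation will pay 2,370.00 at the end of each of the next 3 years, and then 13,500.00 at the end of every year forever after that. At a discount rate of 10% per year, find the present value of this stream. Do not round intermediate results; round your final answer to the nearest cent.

PV of 3-year annuity: 2,370.00 × [1 − (1+0.1)^−3] / 0.1 = 5893.83922
Perpetuity value at year 3: 13,500.00 / 0.1 = 135000.00000
PV of perpetuity: 135000.00000 / (1+0.1)^3 = 101427.49812
Total PV = 5893.83922 + 101427.49812 = 107321.33734

107321.34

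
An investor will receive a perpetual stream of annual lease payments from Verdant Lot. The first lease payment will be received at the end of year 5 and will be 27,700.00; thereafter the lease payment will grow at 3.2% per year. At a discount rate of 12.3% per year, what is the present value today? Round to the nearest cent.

Value at end of year 4: C₁ / (r − g) = 27,700.00 / (0.123 − 0.032) = 304,395.6044
Discount to today: PV = 304,395.6044 / (1 + 0.123)^4 = 304,395.6044 / 1.590446 = 191,390.05

191390.05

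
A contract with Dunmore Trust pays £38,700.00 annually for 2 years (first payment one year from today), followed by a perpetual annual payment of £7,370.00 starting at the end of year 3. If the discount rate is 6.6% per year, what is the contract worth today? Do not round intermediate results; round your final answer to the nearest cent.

£168627.50

PV of 2-year annuity: £38,700.00 × [1 − (1+0.066)^−2] / 0.066 = 70360.16882
Perpetuity value at year 2: £7,370.00 / 0.066 = 111666.66667
PV of perpetuity: 111666.66667 / (1+0.066)^2 = 98267.32702
Total PV = 70360.16882 + 98267.32702 = 168627.49584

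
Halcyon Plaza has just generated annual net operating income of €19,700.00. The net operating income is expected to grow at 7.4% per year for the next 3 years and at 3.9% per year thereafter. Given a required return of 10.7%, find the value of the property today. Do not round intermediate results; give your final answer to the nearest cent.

€330525.74

D_1 = 21157.80000
D_2 = 22723.47720
D_3 = 24405.01451
Terminal value at year 3: TV = D_3×(1+g_2)/(r−g_2) = 25356.81008/0.068 = 372894.26586
P_0 = D_1/(1+r)^1 + D_2/(1+r)^2 + D_3/(1+r)^3 + TV/(1+r)^3
    = 19112.73713 + 18542.98074 + 17990.20895 + 274879.81032 = 330525.73714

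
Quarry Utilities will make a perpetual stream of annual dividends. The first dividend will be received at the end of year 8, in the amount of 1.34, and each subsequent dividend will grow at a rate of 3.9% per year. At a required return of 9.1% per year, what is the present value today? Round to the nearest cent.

14.01

Value at end of year 7: C₁ / (r − g) = 1.34 / (0.091 − 0.039) = 25.7692
Discount to today: PV = 25.7692 / (1 + 0.091)^7 = 25.7692 / 1.839811 = 14.01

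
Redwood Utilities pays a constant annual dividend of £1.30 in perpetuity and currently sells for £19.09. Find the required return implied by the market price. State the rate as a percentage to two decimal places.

6.81%

P = C/r ⇒ r = C/P = £1.30/£19.09 = 0.068098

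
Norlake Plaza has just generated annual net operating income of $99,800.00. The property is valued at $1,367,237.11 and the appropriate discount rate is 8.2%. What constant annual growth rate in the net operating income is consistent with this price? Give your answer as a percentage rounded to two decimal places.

0.84%

P = D₀(1+g)/(r−g) ⇒ P(r−g) = D₀(1+g) ⇒ g(P+D₀) = P·r − D₀
g = (P·r − D₀)/(P + D₀) = ($1,367,237.11×0.082 − $99,800.00) / ($1,367,237.11 + $99,800.00) = 0.008393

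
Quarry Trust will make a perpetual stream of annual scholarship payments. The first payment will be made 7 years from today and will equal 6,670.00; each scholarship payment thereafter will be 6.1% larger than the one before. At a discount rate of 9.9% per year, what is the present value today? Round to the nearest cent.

Value at end of year 6: C₁ / (r − g) = 6,670.00 / (0.099 − 0.061) = 175,526.3158
Discount to today: PV = 175,526.3158 / (1 + 0.099)^6 = 175,526.3158 / 1.761920 = 99,622.19

99622.19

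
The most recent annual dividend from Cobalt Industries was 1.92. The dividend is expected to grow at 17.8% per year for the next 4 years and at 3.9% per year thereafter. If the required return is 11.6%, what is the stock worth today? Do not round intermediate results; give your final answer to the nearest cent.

40.97

D_1 = 2.26176
D_2 = 2.66435
D_3 = 3.13861
D_4 = 3.69728
Terminal value at year 4: TV = D_4×(1+g_2)/(r−g_2) = 3.84147/0.077 = 49.88928
P_0 = D_1/(1+r)^1 + D_2/(1+r)^2 + D_3/(1+r)^3 + D_4/(1+r)^4 + TV/(1+r)^4
    = 2.02667 + 2.13926 + 2.25811 + 2.38356 + 32.16255 = 40.97014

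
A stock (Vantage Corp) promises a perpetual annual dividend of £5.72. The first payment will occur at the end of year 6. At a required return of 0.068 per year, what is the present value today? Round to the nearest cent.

Value at end of year 5: C / r = £5.72 / 0.068 = £84.1176
Discount to today: PV = £84.1176 / (1 + 0.068)^5 = £84.1176 / 1.389493 = £60.54

£60.54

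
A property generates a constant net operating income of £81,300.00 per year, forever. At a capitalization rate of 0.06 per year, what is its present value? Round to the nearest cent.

£1355000.00

Level perpetuity: PV = C / r = £81,300.00 / 0.06 = £1,355,000.00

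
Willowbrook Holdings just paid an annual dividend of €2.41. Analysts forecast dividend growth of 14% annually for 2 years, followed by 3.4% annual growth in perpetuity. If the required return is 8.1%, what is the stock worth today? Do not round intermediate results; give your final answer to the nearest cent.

D_1 = 2.74740
D_2 = 3.13204
Terminal value at year 2: TV = D_2×(1+g_2)/(r−g_2) = 3.23853/0.047 = 68.90479
P_0 = D_1/(1+r)^1 + D_2/(1+r)^2 + TV/(1+r)^2
    = 2.54154 + 2.68025 + 58.96551 = 64.18729

€64.19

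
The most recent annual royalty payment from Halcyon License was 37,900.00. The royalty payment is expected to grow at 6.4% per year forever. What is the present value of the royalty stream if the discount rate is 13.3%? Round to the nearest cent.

D₁ = D₀ × (1 + g) = 37,900.00 × 1.064 = 40,325.6000
Growing perpetuity: P = D₁ / (r − g) = 40,325.6000 / (0.133 − 0.064) = 584,428.99

584428.99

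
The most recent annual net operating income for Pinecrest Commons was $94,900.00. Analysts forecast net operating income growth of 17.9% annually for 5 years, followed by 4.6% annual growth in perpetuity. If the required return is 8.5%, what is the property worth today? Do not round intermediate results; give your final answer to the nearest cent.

D_1 = 111887.10000
D_2 = 131914.89090
D_3 = 155527.65637
D_4 = 183367.10686
D_5 = 216189.81899
Terminal value at year 5: TV = D_5×(1+g_2)/(r−g_2) = 226134.55066/0.039 = 5798321.81188
P_0 = D_1/(1+r)^1 + D_2/(1+r)^2 + D_3/(1+r)^3 + D_4/(1+r)^4 + D_5/(1+r)^5 + TV/(1+r)^5
    = 103121.75115 + 112055.80148 + 121763.86170 + 132312.98889 + 143776.04968 + 3856147.38374 = 4469177.83665

$4469177.84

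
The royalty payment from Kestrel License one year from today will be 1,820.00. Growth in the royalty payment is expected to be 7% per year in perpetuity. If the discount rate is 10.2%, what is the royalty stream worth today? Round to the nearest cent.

56875.00

Growing perpetuity: P = D₁ / (r − g) = 1,820.0000 / (0.102 − 0.07) = 56,875.00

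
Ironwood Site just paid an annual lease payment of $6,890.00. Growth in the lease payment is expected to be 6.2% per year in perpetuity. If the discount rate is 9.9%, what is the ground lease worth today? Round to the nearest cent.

$197761.62

D₁ = D₀ × (1 + g) = $6,890.00 × 1.062 = $7,317.1800
Growing perpetuity: P = D₁ / (r − g) = $7,317.1800 / (0.099 − 0.062) = $197,761.62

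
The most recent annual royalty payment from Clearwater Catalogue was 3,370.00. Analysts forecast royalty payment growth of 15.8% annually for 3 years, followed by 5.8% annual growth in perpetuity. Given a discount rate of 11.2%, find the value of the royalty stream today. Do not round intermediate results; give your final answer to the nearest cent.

85534.42

D_1 = 3902.46000
D_2 = 4519.04868
D_3 = 5233.05837
Terminal value at year 3: TV = D_3×(1+g_2)/(r−g_2) = 5536.57576/0.054 = 102529.18068
P_0 = D_1/(1+r)^1 + D_2/(1+r)^2 + D_3/(1+r)^3 + TV/(1+r)^3
    = 3509.40647 + 3654.57976 + 3805.75842 + 74564.67430 = 85534.41896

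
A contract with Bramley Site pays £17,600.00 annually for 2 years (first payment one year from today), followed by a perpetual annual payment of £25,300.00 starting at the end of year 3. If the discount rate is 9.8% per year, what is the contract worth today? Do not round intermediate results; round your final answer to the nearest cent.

PV of 2-year annuity: £17,600.00 × [1 − (1+0.098)^−2] / 0.098 = 30627.63561
Perpetuity value at year 2: £25,300.00 / 0.098 = 258163.26531
PV of perpetuity: 258163.26531 / (1+0.098)^2 = 214136.03912
Total PV = 30627.63561 + 214136.03912 = 244763.67473

£244763.67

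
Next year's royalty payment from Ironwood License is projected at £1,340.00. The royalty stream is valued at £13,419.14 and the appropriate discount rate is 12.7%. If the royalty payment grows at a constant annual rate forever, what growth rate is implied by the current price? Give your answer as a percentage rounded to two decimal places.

2.71%

P = D₁/(r−g) ⇒ g = r − D₁/P = 0.127 − £1,340.00/£13,419.14 = 0.027143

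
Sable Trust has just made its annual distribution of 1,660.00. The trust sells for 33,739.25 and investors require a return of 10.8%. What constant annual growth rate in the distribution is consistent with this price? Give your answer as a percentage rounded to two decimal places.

5.60%

P = D₀(1+g)/(r−g) ⇒ P(r−g) = D₀(1+g) ⇒ g(P+D₀) = P·r − D₀
g = (P·r − D₀)/(P + D₀) = (33,739.25×0.108 − 1,660.00) / (33,739.25 + 1,660.00) = 0.056042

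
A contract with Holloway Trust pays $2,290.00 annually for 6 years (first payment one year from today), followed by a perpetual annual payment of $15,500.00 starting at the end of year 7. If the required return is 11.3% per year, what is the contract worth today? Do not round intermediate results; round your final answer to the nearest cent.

$81762.41

PV of 6-year annuity: $2,290.00 × [1 − (1+0.113)^−6] / 0.113 = 9604.77861
Perpetuity value at year 6: $15,500.00 / 0.113 = 137168.14159
PV of perpetuity: 137168.14159 / (1+0.113)^6 = 72157.63136
Total PV = 9604.77861 + 72157.63136 = 81762.40997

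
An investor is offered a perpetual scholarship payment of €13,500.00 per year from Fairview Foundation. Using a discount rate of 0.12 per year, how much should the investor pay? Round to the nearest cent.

€112500.00

Level perpetuity: PV = C / r = €13,500.00 / 0.12 = €112,500.00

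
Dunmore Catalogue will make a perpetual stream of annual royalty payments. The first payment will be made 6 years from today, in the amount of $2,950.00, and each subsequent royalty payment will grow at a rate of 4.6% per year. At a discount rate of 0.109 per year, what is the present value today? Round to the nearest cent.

$27914.11

Value at end of year 5: C₁ / (r − g) = $2,950.00 / (0.109 − 0.046) = $46,825.3968
Discount to today: PV = $46,825.3968 / (1 + 0.109)^5 = $46,825.3968 / 1.677481 = $27,914.11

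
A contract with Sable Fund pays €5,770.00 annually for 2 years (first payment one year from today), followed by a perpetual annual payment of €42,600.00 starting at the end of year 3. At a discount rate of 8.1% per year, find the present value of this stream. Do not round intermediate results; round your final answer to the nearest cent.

€460338.22

PV of 2-year annuity: €5,770.00 × [1 − (1+0.081)^−2] / 0.081 = 10275.34720
Perpetuity value at year 2: €42,600.00 / 0.081 = 525925.92593
PV of perpetuity: 525925.92593 / (1+0.081)^2 = 450062.87727
Total PV = 10275.34720 + 450062.87727 = 460338.22447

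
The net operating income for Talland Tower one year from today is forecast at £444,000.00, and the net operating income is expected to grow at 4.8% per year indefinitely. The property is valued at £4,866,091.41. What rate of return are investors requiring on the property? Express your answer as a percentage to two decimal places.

13.92%

P = D₁/(r − g) ⇒ r = D₁/P + g = £444,000.0000/£4,866,091.41 + 0.048 = 0.091244 + 0.048 = 0.139244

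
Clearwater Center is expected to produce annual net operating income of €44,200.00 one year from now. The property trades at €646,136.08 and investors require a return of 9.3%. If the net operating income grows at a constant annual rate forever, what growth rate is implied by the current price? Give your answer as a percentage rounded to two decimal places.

P = D₁/(r−g) ⇒ g = r − D₁/P = 0.093 − €44,200.00/€646,136.08 = 0.024593

2.46%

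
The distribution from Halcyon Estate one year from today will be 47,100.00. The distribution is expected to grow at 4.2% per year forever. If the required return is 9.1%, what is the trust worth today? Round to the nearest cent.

961224.49

Growing perpetuity: P = D₁ / (r − g) = 47,100.0000 / (0.091 − 0.042) = 961,224.49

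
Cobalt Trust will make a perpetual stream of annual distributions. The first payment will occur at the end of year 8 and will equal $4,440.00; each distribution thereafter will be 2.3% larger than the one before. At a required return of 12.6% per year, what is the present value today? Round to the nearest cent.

$18783.52

Value at end of year 7: C₁ / (r − g) = $4,440.00 / (0.126 − 0.023) = $43,106.7961
Discount to today: PV = $43,106.7961 / (1 + 0.126)^7 = $43,106.7961 / 2.294926 = $18,783.52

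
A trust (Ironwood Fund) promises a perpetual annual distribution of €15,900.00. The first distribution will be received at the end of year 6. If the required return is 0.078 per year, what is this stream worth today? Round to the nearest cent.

€140026.01

Value at end of year 5: C / r = €15,900.00 / 0.078 = €203,846.1538
Discount to today: PV = €203,846.1538 / (1 + 0.078)^5 = €203,846.1538 / 1.455773 = €140,026.01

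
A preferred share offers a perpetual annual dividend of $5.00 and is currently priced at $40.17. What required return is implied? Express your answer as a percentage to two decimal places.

12.45%

P = C/r ⇒ r = C/P = $5.00/$40.17 = 0.124471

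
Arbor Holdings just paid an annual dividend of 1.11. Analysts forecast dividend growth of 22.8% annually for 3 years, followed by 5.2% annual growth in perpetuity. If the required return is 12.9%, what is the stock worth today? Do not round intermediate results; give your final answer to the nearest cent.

D_1 = 1.36308
D_2 = 1.67386
D_3 = 2.05550
Terminal value at year 3: TV = D_3×(1+g_2)/(r−g_2) = 2.16239/0.077 = 28.08297
P_0 = D_1/(1+r)^1 + D_2/(1+r)^2 + D_3/(1+r)^3 + TV/(1+r)^3
    = 1.20733 + 1.31320 + 1.42836 + 19.51467 = 23.46356

23.46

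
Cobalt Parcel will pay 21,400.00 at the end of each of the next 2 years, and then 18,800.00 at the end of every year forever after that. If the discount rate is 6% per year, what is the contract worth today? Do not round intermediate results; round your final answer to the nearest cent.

PV of 2-year annuity: 21,400.00 × [1 − (1+0.06)^−2] / 0.06 = 39234.60306
Perpetuity value at year 2: 18,800.00 / 0.06 = 313333.33333
PV of perpetuity: 313333.33333 / (1+0.06)^2 = 278865.55120
Total PV = 39234.60306 + 278865.55120 = 318100.15427

318100.15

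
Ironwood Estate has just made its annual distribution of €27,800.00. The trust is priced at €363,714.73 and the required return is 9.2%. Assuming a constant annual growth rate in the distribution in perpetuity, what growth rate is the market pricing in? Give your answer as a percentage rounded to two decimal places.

P = D₀(1+g)/(r−g) ⇒ P(r−g) = D₀(1+g) ⇒ g(P+D₀) = P·r − D₀
g = (P·r − D₀)/(P + D₀) = (€363,714.73×0.092 − €27,800.00) / (€363,714.73 + €27,800.00) = 0.014461

1.45%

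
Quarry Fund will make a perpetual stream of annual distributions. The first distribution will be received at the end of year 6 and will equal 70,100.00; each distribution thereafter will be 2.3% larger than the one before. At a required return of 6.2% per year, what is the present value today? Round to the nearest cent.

Value at end of year 5: C₁ / (r − g) = 70,100.00 / (0.062 − 0.023) = 1,797,435.8974
Discount to today: PV = 1,797,435.8974 / (1 + 0.062)^5 = 1,797,435.8974 / 1.350898 = 1,330,548.86

1330548.86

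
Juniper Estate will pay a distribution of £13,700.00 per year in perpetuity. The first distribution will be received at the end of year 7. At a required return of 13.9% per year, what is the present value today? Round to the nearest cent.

Value at end of year 6: C / r = £13,700.00 / 0.139 = £98,561.1511
Discount to today: PV = £98,561.1511 / (1 + 0.139)^6 = £98,561.1511 / 2.183445 = £45,140.19

£45140.19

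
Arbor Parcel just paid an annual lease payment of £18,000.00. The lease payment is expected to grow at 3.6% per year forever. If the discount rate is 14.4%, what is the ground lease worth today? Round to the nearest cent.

D₁ = D₀ × (1 + g) = £18,000.00 × 1.036 = £18,648.0000
Growing perpetuity: P = D₁ / (r − g) = £18,648.0000 / (0.144 − 0.036) = £172,666.67

£172666.67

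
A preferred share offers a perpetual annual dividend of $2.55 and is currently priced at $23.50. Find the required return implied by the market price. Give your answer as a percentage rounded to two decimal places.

10.85%

P = C/r ⇒ r = C/P = $2.55/$23.50 = 0.108511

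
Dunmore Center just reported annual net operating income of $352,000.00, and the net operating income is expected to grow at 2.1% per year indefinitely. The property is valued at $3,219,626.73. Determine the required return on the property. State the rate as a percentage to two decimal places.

13.26%

D₁ = $352,000.00 × 1.021 = $359,392.0000
P = D₁/(r − g) ⇒ r = D₁/P + g = $359,392.0000/$3,219,626.73 + 0.021 = 0.111625 + 0.021 = 0.132625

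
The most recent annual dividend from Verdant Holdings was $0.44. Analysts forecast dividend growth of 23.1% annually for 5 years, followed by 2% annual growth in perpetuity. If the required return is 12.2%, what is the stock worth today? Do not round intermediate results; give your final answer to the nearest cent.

$9.93

D_1 = 0.54164
D_2 = 0.66676
D_3 = 0.82078
D_4 = 1.01038
D_5 = 1.24378
Terminal value at year 5: TV = D_5×(1+g_2)/(r−g_2) = 1.26865/0.102 = 12.43778
P_0 = D_1/(1+r)^1 + D_2/(1+r)^2 + D_3/(1+r)^3 + D_4/(1+r)^4 + D_5/(1+r)^5 + TV/(1+r)^5
    = 0.48275 + 0.52964 + 0.58110 + 0.63755 + 0.69949 + 6.99485 = 9.92537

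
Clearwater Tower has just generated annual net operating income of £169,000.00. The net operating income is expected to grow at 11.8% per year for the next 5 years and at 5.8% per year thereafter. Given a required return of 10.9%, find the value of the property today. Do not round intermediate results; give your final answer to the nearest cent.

D_1 = 188942.00000
D_2 = 211237.15600
D_3 = 236163.14041
D_4 = 264030.39098
D_5 = 295185.97711
Terminal value at year 5: TV = D_5×(1+g_2)/(r−g_2) = 312306.76378/0.051 = 6123662.03498
P_0 = D_1/(1+r)^1 + D_2/(1+r)^2 + D_3/(1+r)^3 + D_4/(1+r)^4 + D_5/(1+r)^5 + TV/(1+r)^5
    = 170371.50586 + 171754.14207 + 173147.99895 + 174553.16756 + 175969.73970 + 3650509.50206 = 4516306.05620

£4516306.06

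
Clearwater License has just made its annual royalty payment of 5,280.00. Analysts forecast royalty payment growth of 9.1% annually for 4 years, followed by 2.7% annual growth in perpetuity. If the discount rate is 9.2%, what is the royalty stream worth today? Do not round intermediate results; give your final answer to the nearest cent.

D_1 = 5760.48000
D_2 = 6284.68368
D_3 = 6856.58989
D_4 = 7480.53958
Terminal value at year 4: TV = D_4×(1+g_2)/(r−g_2) = 7682.51414/0.065 = 118192.52529
P_0 = D_1/(1+r)^1 + D_2/(1+r)^2 + D_3/(1+r)^3 + D_4/(1+r)^4 + TV/(1+r)^4
    = 5275.16484 + 5270.33410 + 5265.50778 + 5260.68589 + 83118.83708 = 104190.52969

104190.53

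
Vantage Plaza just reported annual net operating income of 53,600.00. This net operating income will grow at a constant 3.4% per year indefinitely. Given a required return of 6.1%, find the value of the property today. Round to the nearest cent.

2052681.48

D₁ = D₀ × (1 + g) = 53,600.00 × 1.034 = 55,422.4000
Growing perpetuity: P = D₁ / (r − g) = 55,422.4000 / (0.061 − 0.034) = 2,052,681.48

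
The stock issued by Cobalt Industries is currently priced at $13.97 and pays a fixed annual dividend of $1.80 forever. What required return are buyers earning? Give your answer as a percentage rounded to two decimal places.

P = C/r ⇒ r = C/P = $1.80/$13.97 = 0.128848

12.88%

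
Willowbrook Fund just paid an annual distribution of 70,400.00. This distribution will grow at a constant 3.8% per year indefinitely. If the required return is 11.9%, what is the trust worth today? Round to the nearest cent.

D₁ = D₀ × (1 + g) = 70,400.00 × 1.038 = 73,075.2000
Growing perpetuity: P = D₁ / (r − g) = 73,075.2000 / (0.119 − 0.038) = 902,162.96

902162.96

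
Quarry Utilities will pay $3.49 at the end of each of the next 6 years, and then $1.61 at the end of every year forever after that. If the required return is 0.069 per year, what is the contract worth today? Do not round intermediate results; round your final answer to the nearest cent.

$32.32

PV of 6-year annuity: $3.49 × [1 − (1+0.069)^−6] / 0.069 = 16.68670
Perpetuity value at year 6: $1.61 / 0.069 = 23.33333
PV of perpetuity: 23.33333 / (1+0.069)^6 = 15.63546
Total PV = 16.68670 + 15.63546 = 32.32216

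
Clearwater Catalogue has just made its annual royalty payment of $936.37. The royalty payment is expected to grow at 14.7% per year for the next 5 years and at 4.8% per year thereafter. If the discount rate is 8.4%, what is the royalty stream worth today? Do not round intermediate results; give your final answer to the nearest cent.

$41719.94

D_1 = 1074.01639
D_2 = 1231.89680
D_3 = 1412.98563
D_4 = 1620.69452
D_5 = 1858.93661
Terminal value at year 5: TV = D_5×(1+g_2)/(r−g_2) = 1948.16557/0.036 = 54115.71021
P_0 = D_1/(1+r)^1 + D_2/(1+r)^2 + D_3/(1+r)^3 + D_4/(1+r)^4 + D_5/(1+r)^5 + TV/(1+r)^5
    = 990.79003 + 1048.37284 + 1109.30226 + 1173.77278 + 1241.99020 + 36155.71475 = 41719.94287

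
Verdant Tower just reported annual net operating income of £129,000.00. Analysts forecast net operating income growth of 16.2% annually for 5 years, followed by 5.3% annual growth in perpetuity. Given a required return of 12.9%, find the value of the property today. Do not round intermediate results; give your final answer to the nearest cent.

D_1 = 149898.00000
D_2 = 174181.47600
D_3 = 202398.87511
D_4 = 235187.49288
D_5 = 273287.86673
Terminal value at year 5: TV = D_5×(1+g_2)/(r−g_2) = 287772.12366/0.076 = 3786475.31136
P_0 = D_1/(1+r)^1 + D_2/(1+r)^2 + D_3/(1+r)^3 + D_4/(1+r)^4 + D_5/(1+r)^5 + TV/(1+r)^5
    = 132770.59345 + 136651.39910 + 140645.63840 + 144756.62695 + 148987.77725 + 2064264.86105 = 2768076.89619

£2768076.90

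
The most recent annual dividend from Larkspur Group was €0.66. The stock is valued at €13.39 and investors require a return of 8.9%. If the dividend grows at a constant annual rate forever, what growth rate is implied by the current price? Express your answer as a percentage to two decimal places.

P = D₀(1+g)/(r−g) ⇒ P(r−g) = D₀(1+g) ⇒ g(P+D₀) = P·r − D₀
g = (P·r − D₀)/(P + D₀) = (€13.39×0.089 − €0.66) / (€13.39 + €0.66) = 0.037844

3.78%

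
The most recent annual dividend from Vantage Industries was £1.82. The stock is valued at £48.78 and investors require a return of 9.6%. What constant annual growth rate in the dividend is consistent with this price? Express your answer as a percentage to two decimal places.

5.66%

P = D₀(1+g)/(r−g) ⇒ P(r−g) = D₀(1+g) ⇒ g(P+D₀) = P·r − D₀
g = (P·r − D₀)/(P + D₀) = (£48.78×0.096 − £1.82) / (£48.78 + £1.82) = 0.056579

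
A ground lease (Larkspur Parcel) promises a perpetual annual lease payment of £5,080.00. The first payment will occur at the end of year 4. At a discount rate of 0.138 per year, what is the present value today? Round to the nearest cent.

£24978.01

Value at end of year 3: C / r = £5,080.00 / 0.138 = £36,811.5942
Discount to today: PV = £36,811.5942 / (1 + 0.138)^3 = £36,811.5942 / 1.473760 = £24,978.01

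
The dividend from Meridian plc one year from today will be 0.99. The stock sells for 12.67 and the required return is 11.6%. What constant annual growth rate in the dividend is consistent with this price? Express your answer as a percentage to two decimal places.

3.79%

P = D₁/(r−g) ⇒ g = r − D₁/P = 0.116 − 0.99/12.67 = 0.037863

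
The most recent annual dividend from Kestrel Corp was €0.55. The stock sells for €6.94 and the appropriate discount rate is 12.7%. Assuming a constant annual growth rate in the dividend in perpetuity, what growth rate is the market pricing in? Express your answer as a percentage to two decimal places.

4.42%

P = D₀(1+g)/(r−g) ⇒ P(r−g) = D₀(1+g) ⇒ g(P+D₀) = P·r − D₀
g = (P·r − D₀)/(P + D₀) = (€6.94×0.127 − €0.55) / (€6.94 + €0.55) = 0.044243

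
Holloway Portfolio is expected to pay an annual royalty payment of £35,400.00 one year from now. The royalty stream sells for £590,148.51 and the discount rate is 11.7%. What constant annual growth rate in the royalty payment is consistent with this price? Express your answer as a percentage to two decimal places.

P = D₁/(r−g) ⇒ g = r − D₁/P = 0.117 − £35,400.00/£590,148.51 = 0.057015

5.70%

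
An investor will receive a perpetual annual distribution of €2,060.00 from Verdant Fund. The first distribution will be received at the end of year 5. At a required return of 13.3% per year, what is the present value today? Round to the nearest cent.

€9399.31

Value at end of year 4: C / r = €2,060.00 / 0.133 = €15,488.7218
Discount to today: PV = €15,488.7218 / (1 + 0.133)^4 = €15,488.7218 / 1.647857 = €9,399.31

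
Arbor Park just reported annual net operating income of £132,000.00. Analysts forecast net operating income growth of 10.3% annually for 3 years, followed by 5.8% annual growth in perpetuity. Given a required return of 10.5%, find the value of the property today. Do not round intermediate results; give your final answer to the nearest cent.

£3349867.36

D_1 = 145596.00000
D_2 = 160592.38800
D_3 = 177133.40396
Terminal value at year 3: TV = D_3×(1+g_2)/(r−g_2) = 187407.14139/0.047 = 3987385.98710
P_0 = D_1/(1+r)^1 + D_2/(1+r)^2 + D_3/(1+r)^3 + TV/(1+r)^3
    = 131761.08597 + 131522.60437 + 131284.55441 + 2955299.11834 = 3349867.36309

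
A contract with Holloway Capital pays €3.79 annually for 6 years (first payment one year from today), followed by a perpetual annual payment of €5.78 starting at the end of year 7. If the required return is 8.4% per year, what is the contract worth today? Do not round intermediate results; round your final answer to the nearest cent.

PV of 6-year annuity: €3.79 × [1 − (1+0.084)^−6] / 0.084 = 17.31012
Perpetuity value at year 6: €5.78 / 0.084 = 68.80952
PV of perpetuity: 68.80952 / (1+0.084)^6 = 42.41045
Total PV = 17.31012 + 42.41045 = 59.72057

€59.72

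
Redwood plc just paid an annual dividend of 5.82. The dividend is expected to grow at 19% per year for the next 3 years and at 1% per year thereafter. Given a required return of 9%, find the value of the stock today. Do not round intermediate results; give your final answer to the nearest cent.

D_1 = 6.92580
D_2 = 8.24170
D_3 = 9.80763
Terminal value at year 3: TV = D_3×(1+g_2)/(r−g_2) = 9.90570/0.08 = 123.82127
P_0 = D_1/(1+r)^1 + D_2/(1+r)^2 + D_3/(1+r)^3 + TV/(1+r)^3
    = 6.35394 + 6.93688 + 7.57329 + 95.61274 = 116.47685

116.48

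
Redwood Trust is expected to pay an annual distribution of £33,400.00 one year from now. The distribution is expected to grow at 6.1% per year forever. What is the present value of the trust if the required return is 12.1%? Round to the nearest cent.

Growing perpetuity: P = D₁ / (r − g) = £33,400.0000 / (0.121 − 0.061) = £556,666.67

£556666.67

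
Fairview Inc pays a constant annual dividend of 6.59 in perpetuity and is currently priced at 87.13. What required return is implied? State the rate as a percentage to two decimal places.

7.56%

P = C/r ⇒ r = C/P = 6.59/87.13 = 0.075634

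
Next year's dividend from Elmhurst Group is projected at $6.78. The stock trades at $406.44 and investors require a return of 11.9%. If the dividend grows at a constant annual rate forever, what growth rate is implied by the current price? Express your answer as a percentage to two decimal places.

P = D₁/(r−g) ⇒ g = r − D₁/P = 0.119 − $6.78/$406.44 = 0.102319

10.23%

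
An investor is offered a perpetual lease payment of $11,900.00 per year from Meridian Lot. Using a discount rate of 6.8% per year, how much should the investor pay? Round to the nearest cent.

$175000.00

Level perpetuity: PV = C / r = $11,900.00 / 0.068 = $175,000.00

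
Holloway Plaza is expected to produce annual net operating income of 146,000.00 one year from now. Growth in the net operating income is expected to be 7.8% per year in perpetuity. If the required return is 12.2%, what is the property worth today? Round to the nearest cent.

Growing perpetuity: P = D₁ / (r − g) = 146,000.0000 / (0.122 − 0.078) = 3,318,181.82

3318181.82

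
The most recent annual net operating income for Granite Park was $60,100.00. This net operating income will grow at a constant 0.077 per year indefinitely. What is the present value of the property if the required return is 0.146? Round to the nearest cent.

$938082.61

D₁ = D₀ × (1 + g) = $60,100.00 × 1.077 = $64,727.7000
Growing perpetuity: P = D₁ / (r − g) = $64,727.7000 / (0.146 − 0.077) = $938,082.61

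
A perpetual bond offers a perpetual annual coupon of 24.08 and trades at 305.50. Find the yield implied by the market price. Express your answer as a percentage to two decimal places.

P = C/r ⇒ r = C/P = 24.08/305.50 = 0.078822

7.88%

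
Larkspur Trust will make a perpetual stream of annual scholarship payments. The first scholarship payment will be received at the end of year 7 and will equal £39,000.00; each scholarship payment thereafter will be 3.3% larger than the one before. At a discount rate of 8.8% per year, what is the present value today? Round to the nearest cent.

Value at end of year 6: C₁ / (r − g) = £39,000.00 / (0.088 − 0.033) = £709,090.9091
Discount to today: PV = £709,090.9091 / (1 + 0.088)^6 = £709,090.9091 / 1.658721 = £427,492.54

£427492.54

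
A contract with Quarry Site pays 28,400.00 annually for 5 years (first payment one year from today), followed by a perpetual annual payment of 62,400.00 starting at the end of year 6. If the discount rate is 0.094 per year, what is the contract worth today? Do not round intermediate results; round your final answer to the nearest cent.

PV of 5-year annuity: 28,400.00 × [1 − (1+0.094)^−5] / 0.094 = 109329.05935
Perpetuity value at year 5: 62,400.00 / 0.094 = 663829.78723
PV of perpetuity: 663829.78723 / (1+0.094)^5 = 423613.82584
Total PV = 109329.05935 + 423613.82584 = 532942.88519

532942.89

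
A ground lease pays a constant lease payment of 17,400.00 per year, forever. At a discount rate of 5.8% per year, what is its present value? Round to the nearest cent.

Level perpetuity: PV = C / r = 17,400.00 / 0.058 = 300,000.00

300000.00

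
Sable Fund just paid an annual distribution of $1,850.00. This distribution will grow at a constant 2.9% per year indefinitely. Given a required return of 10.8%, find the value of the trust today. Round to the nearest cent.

$24096.84

D₁ = D₀ × (1 + g) = $1,850.00 × 1.029 = $1,903.6500
Growing perpetuity: P = D₁ / (r − g) = $1,903.6500 / (0.108 − 0.029) = $24,096.84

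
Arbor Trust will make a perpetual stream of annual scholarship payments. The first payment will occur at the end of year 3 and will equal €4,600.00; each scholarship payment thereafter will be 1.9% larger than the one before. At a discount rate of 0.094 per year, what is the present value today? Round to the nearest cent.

Value at end of year 2: C₁ / (r − g) = €4,600.00 / (0.094 − 0.019) = €61,333.3333
Discount to today: PV = €61,333.3333 / (1 + 0.094)^2 = €61,333.3333 / 1.196836 = €51,246.23

€51246.23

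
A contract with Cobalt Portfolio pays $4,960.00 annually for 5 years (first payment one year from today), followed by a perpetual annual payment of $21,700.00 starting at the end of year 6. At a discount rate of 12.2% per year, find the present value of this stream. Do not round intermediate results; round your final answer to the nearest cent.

PV of 5-year annuity: $4,960.00 × [1 − (1+0.122)^−5] / 0.122 = 17791.45606
Perpetuity value at year 5: $21,700.00 / 0.122 = 177868.85246
PV of perpetuity: 177868.85246 / (1+0.122)^5 = 100031.23221
Total PV = 17791.45606 + 100031.23221 = 117822.68826

$117822.69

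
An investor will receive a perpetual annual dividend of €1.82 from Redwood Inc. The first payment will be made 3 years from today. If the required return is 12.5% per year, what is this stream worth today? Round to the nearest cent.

Value at end of year 2: C / r = €1.82 / 0.125 = €14.5600
Discount to today: PV = €14.5600 / (1 + 0.125)^2 = €14.5600 / 1.265625 = €11.50

€11.50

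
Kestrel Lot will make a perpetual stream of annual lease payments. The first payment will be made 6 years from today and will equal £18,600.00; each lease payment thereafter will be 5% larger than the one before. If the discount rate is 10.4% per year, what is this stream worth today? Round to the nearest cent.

£210026.37

Value at end of year 5: C₁ / (r − g) = £18,600.00 / (0.104 − 0.05) = £344,444.4444
Discount to today: PV = £344,444.4444 / (1 + 0.104)^5 = £344,444.4444 / 1.640006 = £210,026.37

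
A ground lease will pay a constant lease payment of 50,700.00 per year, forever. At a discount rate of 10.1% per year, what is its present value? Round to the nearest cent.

Level perpetuity: PV = C / r = 50,700.00 / 0.101 = 501,980.20

501980.20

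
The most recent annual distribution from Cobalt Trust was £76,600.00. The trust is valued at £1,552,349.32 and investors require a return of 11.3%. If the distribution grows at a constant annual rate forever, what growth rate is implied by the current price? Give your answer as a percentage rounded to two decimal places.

6.07%

P = D₀(1+g)/(r−g) ⇒ P(r−g) = D₀(1+g) ⇒ g(P+D₀) = P·r − D₀
g = (P·r − D₀)/(P + D₀) = (£1,552,349.32×0.113 − £76,600.00) / (£1,552,349.32 + £76,600.00) = 0.060662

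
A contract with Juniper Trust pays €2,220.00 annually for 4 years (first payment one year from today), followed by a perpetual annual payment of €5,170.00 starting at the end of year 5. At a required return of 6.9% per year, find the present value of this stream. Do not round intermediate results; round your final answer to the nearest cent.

€64912.66

PV of 4-year annuity: €2,220.00 × [1 − (1+0.069)^−4] / 0.069 = 7536.61582
Perpetuity value at year 4: €5,170.00 / 0.069 = 74927.53623
PV of perpetuity: 74927.53623 / (1+0.069)^4 = 57376.04804
Total PV = 7536.61582 + 57376.04804 = 64912.66386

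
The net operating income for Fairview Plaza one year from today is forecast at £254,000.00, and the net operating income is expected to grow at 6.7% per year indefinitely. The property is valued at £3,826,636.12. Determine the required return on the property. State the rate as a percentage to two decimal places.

13.34%

P = D₁/(r − g) ⇒ r = D₁/P + g = £254,000.0000/£3,826,636.12 + 0.067 = 0.066377 + 0.067 = 0.133377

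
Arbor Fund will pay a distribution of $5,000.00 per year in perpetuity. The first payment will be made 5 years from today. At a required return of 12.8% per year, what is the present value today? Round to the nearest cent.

$24128.13

Value at end of year 4: C / r = $5,000.00 / 0.128 = $39,062.5000
Discount to today: PV = $39,062.5000 / (1 + 0.128)^4 = $39,062.5000 / 1.618961 = $24,128.13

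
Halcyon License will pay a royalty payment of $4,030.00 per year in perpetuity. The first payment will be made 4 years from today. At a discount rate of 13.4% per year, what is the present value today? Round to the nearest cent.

$20623.44

Value at end of year 3: C / r = $4,030.00 / 0.134 = $30,074.6269
Discount to today: PV = $30,074.6269 / (1 + 0.134)^3 = $30,074.6269 / 1.458274 = $20,623.44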